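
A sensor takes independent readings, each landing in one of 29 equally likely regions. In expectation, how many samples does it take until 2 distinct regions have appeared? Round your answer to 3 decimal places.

2.036

Going from k to k+1 distinct takes a geometric number of samples with mean 29/(29-k).
Sum over k = 0,...,1: E = 29/29 + 29/28 = 2.0357.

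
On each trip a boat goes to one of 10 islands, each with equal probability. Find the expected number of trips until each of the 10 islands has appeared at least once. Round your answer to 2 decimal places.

29.29

The wait to go from k to k+1 distinct islands is geometric with mean 10/(10-k).
E[T] = 10/10 + 10/9 + 10/8 + ... + 10/2 + 10/1 = 10·H_{10}.
H_{10} = 2.929, so E[T] = 29.290.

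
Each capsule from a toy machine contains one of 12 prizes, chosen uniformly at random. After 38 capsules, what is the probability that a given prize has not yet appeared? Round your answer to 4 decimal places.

On each capsule the fixed prize fails to appear with probability 11/12.
P(still missing after 38) = (11/12)^38 = 0.03665.

0.0366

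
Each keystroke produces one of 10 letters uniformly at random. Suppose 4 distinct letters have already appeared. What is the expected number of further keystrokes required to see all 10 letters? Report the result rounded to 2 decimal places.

24.50

From k distinct to k+1 distinct takes on average 10/(10-k) keystrokes.
Sum over k = 4,...,9: E = 10/6 + 10/5 + 10/4 + 10/3 + 10/2 + 10/1 = 24.500.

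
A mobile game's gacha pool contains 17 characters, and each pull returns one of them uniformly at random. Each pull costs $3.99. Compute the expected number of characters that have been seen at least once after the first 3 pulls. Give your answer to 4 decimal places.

2.8270

For each character, P(seen in 3 pulls) = 1 - (16/17)^3 = 0.16629.
By linearity of expectation, E[distinct seen] = 17·(1 - (16/17)^3) = 2.82699.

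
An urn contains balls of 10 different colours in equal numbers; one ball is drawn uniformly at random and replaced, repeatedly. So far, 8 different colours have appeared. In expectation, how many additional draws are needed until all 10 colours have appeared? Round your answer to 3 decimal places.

The wait to go from k to k+1 distinct colours is geometric with mean 10/(10-k).
Sum over k = 8,...,9: E = 10/2 + 10/1 = 15.0000.

15.000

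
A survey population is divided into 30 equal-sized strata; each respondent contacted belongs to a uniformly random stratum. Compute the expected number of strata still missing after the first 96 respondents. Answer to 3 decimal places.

For each stratum, P(unseen after 96) = (29/30)^96 = 0.0386.
By linearity of expectation, E[unseen] = 30·(29/30)^96 = 1.1579.

1.158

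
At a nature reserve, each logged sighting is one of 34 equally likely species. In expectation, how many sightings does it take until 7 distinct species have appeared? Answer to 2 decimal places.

With k distinct species already seen, the next new one arrives after an expected 34/(34-k) sightings.
Sum over k = 0,...,6: E = 34/34 + 34/33 + 34/32 + ... + 34/29 + 34/28 = 7.710.

7.71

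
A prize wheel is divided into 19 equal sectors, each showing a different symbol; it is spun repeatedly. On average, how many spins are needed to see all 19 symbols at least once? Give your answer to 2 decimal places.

67.41

Split into phases: going from k distinct to k+1 distinct takes on average 19/(19-k) spins.
E[T] = 19/19 + 19/18 + 19/17 + ... + 19/2 + 19/1 = 19·H_{19}.
H_{19} = 3.548, so E[T] = 67.407.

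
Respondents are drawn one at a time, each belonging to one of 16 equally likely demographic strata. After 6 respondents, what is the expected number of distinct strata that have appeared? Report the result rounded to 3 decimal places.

For each stratum, P(seen in 6 respondents) = 1 - (15/16)^6 = 0.3211.
By linearity of expectation, E[distinct seen] = 16·(1 - (15/16)^6) = 5.1371.

5.137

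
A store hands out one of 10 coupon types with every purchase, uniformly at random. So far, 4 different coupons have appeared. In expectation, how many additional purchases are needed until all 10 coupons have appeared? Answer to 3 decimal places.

The wait to go from k to k+1 distinct coupons is geometric with mean 10/(10-k).
Sum over k = 4,...,9: E = 10/6 + 10/5 + 10/4 + 10/3 + 10/2 + 10/1 = 24.5000.

24.500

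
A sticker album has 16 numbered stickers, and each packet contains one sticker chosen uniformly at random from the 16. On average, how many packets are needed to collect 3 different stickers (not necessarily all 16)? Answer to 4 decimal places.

With k distinct stickers already seen, the next new one arrives after an expected 16/(16-k) packets.
Sum over k = 0,...,2: E = 16/16 + 16/15 + 16/14 = 3.20952.

3.2095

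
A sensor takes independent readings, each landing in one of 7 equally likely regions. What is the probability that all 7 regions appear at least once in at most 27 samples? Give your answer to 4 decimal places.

0.8933

By inclusion–exclusion over which regions are missing,
P(all seen) = Σ_{j=0}^{7} (-1)^j C(7,j)((7-j)/7)^27
= 1.00000 - 0.10903 + 0.00238 - 0.00001 + 0.00000 - 0.00000 + 0.00000 - 0.00000
= 0.89334.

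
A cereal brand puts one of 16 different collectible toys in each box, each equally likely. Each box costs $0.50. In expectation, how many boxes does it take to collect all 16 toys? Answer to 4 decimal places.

Split into phases: going from k distinct to k+1 distinct takes on average 16/(16-k) boxes.
E[T] = 16/16 + 16/15 + 16/14 + ... + 16/2 + 16/1 = 16·H_{16}.
H_{16} = 3.38073, so E[T] = 54.09166.

54.0917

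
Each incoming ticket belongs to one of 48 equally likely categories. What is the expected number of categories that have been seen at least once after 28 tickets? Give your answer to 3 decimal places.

21.379

For each category, P(seen in 28 tickets) = 1 - (47/48)^28 = 0.4454.
By linearity of expectation, E[distinct seen] = 48·(1 - (47/48)^28) = 21.3789.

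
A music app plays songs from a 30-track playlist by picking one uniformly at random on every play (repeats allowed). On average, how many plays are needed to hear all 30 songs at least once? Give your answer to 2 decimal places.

119.85

The wait to go from k to k+1 distinct songs is geometric with mean 30/(30-k).
E[T] = 30/30 + 30/29 + 30/28 + ... + 30/2 + 30/1 = 30·H_{30}.
H_{30} = 3.995, so E[T] = 119.850.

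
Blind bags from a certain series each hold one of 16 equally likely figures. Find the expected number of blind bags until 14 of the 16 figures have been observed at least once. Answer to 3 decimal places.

30.092

Going from k to k+1 distinct takes a geometric number of blind bags with mean 16/(16-k).
Sum over k = 0,...,13: E = 16/16 + 16/15 + 16/14 + ... + 16/4 + 16/3 = 30.0917.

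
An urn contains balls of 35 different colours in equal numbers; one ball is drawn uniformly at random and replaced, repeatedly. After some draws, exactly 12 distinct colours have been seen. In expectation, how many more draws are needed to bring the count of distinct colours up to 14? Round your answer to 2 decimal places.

3.11

The wait to go from k to k+1 distinct colours is geometric with mean 35/(35-k).
Sum over k = 12,...,13: E = 35/23 + 35/22 = 3.113.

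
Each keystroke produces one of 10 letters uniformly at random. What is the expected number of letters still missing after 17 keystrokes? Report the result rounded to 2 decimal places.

1.67

For each letter, P(unseen after 17) = (9/10)^17 = 0.167.
By linearity of expectation, E[unseen] = 10·(9/10)^17 = 1.668.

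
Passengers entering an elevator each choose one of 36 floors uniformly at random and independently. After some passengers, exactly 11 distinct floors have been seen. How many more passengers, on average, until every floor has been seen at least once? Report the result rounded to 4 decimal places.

With k distinct floors already seen, the next new one takes an expected 36/(36-k) passengers.
Sum over k = 11,...,35: E = 36/25 + 36/24 + 36/23 + ... + 36/2 + 36/1 = 137.37449.

137.3745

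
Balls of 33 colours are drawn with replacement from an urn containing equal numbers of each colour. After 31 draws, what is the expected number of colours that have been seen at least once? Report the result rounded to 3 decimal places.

For each colour, P(seen in 31 draws) = 1 - (32/33)^31 = 0.6148.
By linearity of expectation, E[distinct seen] = 33·(1 - (32/33)^31) = 20.2875.

20.287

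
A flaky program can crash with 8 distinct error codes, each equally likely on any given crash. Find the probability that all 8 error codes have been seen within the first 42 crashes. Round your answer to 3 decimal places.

By inclusion–exclusion over which error codes are missing,
P(all seen) = Σ_{j=0}^{8} (-1)^j C(8,j)((8-j)/8)^42
= 1.0000 - 0.0293 + 0.0002 - 0.0000 + 0.0000 - 0.0000 + 0.0000 - 0.0000 + 0.0000
= 0.9708.

0.971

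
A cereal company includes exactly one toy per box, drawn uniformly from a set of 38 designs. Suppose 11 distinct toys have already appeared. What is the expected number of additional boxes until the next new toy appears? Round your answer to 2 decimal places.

1.41

Each box yields a new toy with probability (38-11)/38 = 27/38, so the wait is geometric with mean 38/27.
E = 38/27 = 1.407.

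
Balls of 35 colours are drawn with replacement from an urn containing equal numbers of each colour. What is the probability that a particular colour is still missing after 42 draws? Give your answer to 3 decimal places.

Each draw misses the fixed colour with probability (35-1)/35 = 34/35, independently.
P(still missing after 42) = (34/35)^42 = 0.2960.

0.296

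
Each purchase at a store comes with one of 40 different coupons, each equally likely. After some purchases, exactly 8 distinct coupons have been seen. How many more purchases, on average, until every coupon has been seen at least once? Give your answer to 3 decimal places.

With k distinct coupons already seen, the next new one takes an expected 40/(40-k) purchases.
Sum over k = 8,...,39: E = 40/32 + 40/31 + 40/30 + ... + 40/2 + 40/1 = 162.3398.

162.340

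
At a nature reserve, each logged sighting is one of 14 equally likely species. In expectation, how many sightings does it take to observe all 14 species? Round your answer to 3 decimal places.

After k distinct species have appeared, the next sighting gives a new one with probability (14-k)/14, so the expected wait for the (k+1)-th is 14/(14-k).
E[T] = 14/14 + 14/13 + 14/12 + ... + 14/2 + 14/1 = 14·H_{14}.
H_{14} = 3.2516, so E[T] = 45.5219.

45.522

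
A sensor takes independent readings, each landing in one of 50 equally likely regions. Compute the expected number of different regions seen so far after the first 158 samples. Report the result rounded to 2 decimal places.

For each region, P(seen in 158 samples) = 1 - (49/50)^158 = 0.959.
By linearity of expectation, E[distinct seen] = 50·(1 - (49/50)^158) = 47.946.

47.95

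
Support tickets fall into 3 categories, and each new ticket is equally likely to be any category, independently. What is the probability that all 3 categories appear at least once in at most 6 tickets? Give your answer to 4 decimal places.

0.7407

Let A_i be the event that category i is missing after 6 tickets. By inclusion–exclusion on the A_i,
P(all seen) = Σ_{j=0}^{3} (-1)^j C(3,j)((3-j)/3)^6
= 1.00000 - 0.26337 + 0.00412 - 0.00000
= 0.74074.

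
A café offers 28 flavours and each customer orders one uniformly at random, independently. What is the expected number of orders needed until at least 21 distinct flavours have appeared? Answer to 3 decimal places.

37.361

Going from k to k+1 distinct takes a geometric number of orders with mean 28/(28-k).
Sum over k = 0,...,20: E = 28/28 + 28/27 + 28/26 + ... + 28/9 + 28/8 = 37.3608.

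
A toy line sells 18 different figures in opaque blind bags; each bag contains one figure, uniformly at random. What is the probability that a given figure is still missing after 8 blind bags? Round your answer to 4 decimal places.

Each blind bag misses the fixed figure with probability (18-1)/18 = 17/18, independently.
P(still missing after 8) = (17/18)^8 = 0.63301.

0.6330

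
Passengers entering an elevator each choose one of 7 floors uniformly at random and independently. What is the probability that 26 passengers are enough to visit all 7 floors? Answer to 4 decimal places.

By inclusion–exclusion over which floors are missing,
P(all seen) = Σ_{j=0}^{7} (-1)^j C(7,j)((7-j)/7)^26
= 1.00000 - 0.12720 + 0.00333 - 0.00002 + 0.00000 - 0.00000 + 0.00000 - 0.00000
= 0.87612.

0.8761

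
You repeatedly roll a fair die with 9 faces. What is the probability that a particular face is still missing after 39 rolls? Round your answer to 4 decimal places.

0.0101

On each roll the fixed face fails to appear with probability 8/9.
P(still missing after 39) = (8/9)^39 = 0.01012.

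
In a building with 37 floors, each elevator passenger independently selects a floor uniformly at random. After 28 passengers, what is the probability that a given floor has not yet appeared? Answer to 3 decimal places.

0.464

Each passenger misses the fixed floor with probability (37-1)/37 = 36/37, independently.
P(still missing after 28) = (36/37)^28 = 0.4643.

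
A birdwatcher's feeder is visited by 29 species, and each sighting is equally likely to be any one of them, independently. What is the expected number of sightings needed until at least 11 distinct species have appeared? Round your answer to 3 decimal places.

With k distinct species already seen, the next new one arrives after an expected 29/(29-k) sightings.
Sum over k = 0,...,10: E = 29/29 + 29/28 + 29/27 + ... + 29/20 + 29/19 = 13.5298.

13.530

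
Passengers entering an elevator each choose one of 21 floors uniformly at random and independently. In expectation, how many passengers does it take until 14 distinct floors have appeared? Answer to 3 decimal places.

Going from k to k+1 distinct takes a geometric number of passengers with mean 21/(21-k).
Sum over k = 0,...,13: E = 21/21 + 21/20 + 21/19 + ... + 21/9 + 21/8 = 22.1025.

22.103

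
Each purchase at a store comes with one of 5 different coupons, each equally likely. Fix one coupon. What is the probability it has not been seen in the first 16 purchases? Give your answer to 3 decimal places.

On each purchase the fixed coupon fails to appear with probability 4/5.
P(still missing after 16) = (4/5)^16 = 0.0281.

0.028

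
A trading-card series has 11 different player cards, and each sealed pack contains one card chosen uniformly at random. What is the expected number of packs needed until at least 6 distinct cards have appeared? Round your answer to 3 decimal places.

8.102

Going from k to k+1 distinct takes a geometric number of packs with mean 11/(11-k).
Sum over k = 0,...,5: E = 11/11 + 11/10 + 11/9 + 11/8 + 11/7 + 11/6 = 8.1020.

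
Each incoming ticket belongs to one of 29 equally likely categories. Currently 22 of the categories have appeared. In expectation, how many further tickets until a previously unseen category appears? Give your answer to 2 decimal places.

4.14

The number of tickets until the next new category is geometric with success probability 7/29, so its mean is 29/7.
E = 29/7 = 4.143.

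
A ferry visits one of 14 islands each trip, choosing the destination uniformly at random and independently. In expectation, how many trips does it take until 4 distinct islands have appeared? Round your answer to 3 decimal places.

Going from k to k+1 distinct takes a geometric number of trips with mean 14/(14-k).
Sum over k = 0,...,3: E = 14/14 + 14/13 + 14/12 + 14/11 = 4.5163.

4.516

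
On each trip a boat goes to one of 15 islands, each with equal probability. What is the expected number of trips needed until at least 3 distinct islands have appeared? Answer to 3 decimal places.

3.225

With k distinct islands already seen, the next new one arrives after an expected 15/(15-k) trips.
Sum over k = 0,...,2: E = 15/15 + 15/14 + 15/13 = 3.2253.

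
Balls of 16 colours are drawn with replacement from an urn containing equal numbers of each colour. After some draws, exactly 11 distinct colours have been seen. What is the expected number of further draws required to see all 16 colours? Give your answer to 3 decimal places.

36.533

With k distinct colours already seen, the next new one takes an expected 16/(16-k) draws.
Sum over k = 11,...,15: E = 16/5 + 16/4 + 16/3 + 16/2 + 16/1 = 36.5333.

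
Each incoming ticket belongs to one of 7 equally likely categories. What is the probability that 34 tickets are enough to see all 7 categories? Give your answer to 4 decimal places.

0.9632

By inclusion–exclusion over which categories are missing,
P(all seen) = Σ_{j=0}^{7} (-1)^j C(7,j)((7-j)/7)^34
= 1.00000 - 0.03706 + 0.00023 - 0.00000 + 0.00000 - 0.00000 + 0.00000 - 0.00000
= 0.96317.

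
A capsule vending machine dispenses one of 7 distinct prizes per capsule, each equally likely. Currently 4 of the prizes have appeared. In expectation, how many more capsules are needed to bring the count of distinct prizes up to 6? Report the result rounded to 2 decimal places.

From k distinct to k+1 distinct takes on average 7/(7-k) capsules.
Sum over k = 4,...,5: E = 7/3 + 7/2 = 5.833.

5.83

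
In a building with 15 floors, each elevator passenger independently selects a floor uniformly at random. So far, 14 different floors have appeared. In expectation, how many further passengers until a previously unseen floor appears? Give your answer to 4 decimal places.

Each passenger yields a new floor with probability (15-14)/15 = 1/15, so the wait is geometric with mean 15/1.
E = 15/1 = 15.00000.

15.0000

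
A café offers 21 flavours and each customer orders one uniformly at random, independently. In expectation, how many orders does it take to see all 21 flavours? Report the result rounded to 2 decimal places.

76.55

The wait to go from k to k+1 distinct flavours is geometric with mean 21/(21-k).
E[T] = 21/21 + 21/20 + 21/19 + ... + 21/2 + 21/1 = 21·H_{21}.
H_{21} = 3.645, so E[T] = 76.553.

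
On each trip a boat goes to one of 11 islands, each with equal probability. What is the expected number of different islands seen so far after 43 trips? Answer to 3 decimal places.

For each island, P(seen in 43 trips) = 1 - (10/11)^43 = 0.9834.
By linearity of expectation, E[distinct seen] = 11·(1 - (10/11)^43) = 10.8174.

10.817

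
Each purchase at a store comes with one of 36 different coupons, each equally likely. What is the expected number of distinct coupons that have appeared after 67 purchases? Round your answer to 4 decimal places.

For each coupon, P(seen in 67 purchases) = 1 - (35/36)^67 = 0.84854.
By linearity of expectation, E[distinct seen] = 36·(1 - (35/36)^67) = 30.54752.

30.5475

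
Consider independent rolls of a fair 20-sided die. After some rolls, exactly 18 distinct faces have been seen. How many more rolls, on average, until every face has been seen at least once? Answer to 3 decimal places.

30.000

With k distinct faces already seen, the next new one takes an expected 20/(20-k) rolls.
Sum over k = 18,...,19: E = 20/2 + 20/1 = 30.0000.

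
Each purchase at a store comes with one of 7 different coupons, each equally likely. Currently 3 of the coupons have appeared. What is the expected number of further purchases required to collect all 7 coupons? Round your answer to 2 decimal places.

With k distinct coupons already seen, the next new one takes an expected 7/(7-k) purchases.
Sum over k = 3,...,6: E = 7/4 + 7/3 + 7/2 + 7/1 = 14.583.

14.58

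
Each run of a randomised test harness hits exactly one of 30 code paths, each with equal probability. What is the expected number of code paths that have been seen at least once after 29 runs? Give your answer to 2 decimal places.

For each code path, P(seen in 29 runs) = 1 - (29/30)^29 = 0.626.
By linearity of expectation, E[distinct seen] = 30·(1 - (29/30)^29) = 18.776.

18.78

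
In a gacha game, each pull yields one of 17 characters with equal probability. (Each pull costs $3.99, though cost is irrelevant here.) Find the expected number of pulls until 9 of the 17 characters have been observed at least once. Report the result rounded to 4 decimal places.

Going from k to k+1 distinct takes a geometric number of pulls with mean 17/(17-k).
Sum over k = 0,...,8: E = 17/17 + 17/16 + 17/15 + ... + 17/10 + 17/9 = 12.26882.

12.2688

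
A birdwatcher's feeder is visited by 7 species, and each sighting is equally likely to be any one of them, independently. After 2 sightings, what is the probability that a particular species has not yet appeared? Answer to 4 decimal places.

0.7347

Each sighting misses the fixed species with probability (7-1)/7 = 6/7, independently.
P(still missing after 2) = (6/7)^2 = 0.73469.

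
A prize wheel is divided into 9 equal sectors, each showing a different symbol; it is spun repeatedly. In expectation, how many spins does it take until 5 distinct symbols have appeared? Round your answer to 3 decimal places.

With k distinct symbols already seen, the next new one arrives after an expected 9/(9-k) spins.
Sum over k = 0,...,4: E = 9/9 + 9/8 + 9/7 + 9/6 + 9/5 = 6.7107.

6.711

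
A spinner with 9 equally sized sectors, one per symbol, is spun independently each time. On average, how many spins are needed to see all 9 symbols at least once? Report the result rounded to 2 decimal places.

25.46

Split into phases: going from k distinct to k+1 distinct takes on average 9/(9-k) spins.
E[T] = 9/9 + 9/8 + 9/7 + ... + 9/2 + 9/1 = 9·H_{9}.
H_{9} = 2.829, so E[T] = 25.461.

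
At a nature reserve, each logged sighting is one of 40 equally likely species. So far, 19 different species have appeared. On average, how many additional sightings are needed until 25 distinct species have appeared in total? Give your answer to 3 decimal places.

The wait to go from k to k+1 distinct species is geometric with mean 40/(40-k).
Sum over k = 19,...,24: E = 40/21 + 40/20 + 40/19 + 40/18 + 40/17 + 40/16 = 13.0852.

13.085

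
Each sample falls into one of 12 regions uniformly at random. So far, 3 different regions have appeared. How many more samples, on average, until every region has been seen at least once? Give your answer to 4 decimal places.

33.9476

The wait to go from k to k+1 distinct regions is geometric with mean 12/(12-k).
Sum over k = 3,...,11: E = 12/9 + 12/8 + 12/7 + ... + 12/2 + 12/1 = 33.94762.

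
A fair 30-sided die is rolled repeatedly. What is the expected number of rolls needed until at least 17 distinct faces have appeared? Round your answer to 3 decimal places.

24.446

Going from k to k+1 distinct takes a geometric number of rolls with mean 30/(30-k).
Sum over k = 0,...,16: E = 30/30 + 30/29 + 30/28 + ... + 30/15 + 30/14 = 24.4456.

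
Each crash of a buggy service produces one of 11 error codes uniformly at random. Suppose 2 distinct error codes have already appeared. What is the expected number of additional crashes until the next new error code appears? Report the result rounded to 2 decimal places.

Each crash yields a new error code with probability (11-2)/11 = 9/11, so the wait is geometric with mean 11/9.
E = 11/9 = 1.222.

1.22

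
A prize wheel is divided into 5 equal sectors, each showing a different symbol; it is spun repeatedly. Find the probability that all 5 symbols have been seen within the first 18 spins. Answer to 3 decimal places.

0.911

Let A_i be the event that symbol i is missing after 18 spins. By inclusion–exclusion on the A_i,
P(all seen) = Σ_{j=0}^{5} (-1)^j C(5,j)((5-j)/5)^18
= 1.0000 - 0.0901 + 0.0010 - 0.0000 + 0.0000 - 0.0000
= 0.9109.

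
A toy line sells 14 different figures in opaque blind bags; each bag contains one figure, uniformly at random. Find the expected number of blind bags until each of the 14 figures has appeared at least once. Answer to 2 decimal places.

45.52

The wait to go from k to k+1 distinct figures is geometric with mean 14/(14-k).
E[T] = 14/14 + 14/13 + 14/12 + ... + 14/2 + 14/1 = 14·H_{14}.
H_{14} = 3.252, so E[T] = 45.522.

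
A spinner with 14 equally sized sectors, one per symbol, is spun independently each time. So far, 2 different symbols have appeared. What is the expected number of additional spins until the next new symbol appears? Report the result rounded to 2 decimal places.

The number of spins until the next new symbol is geometric with success probability 12/14, so its mean is 14/12.
E = 14/12 = 1.167.

1.17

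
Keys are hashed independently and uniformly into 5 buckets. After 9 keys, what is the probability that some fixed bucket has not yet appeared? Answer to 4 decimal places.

Each key misses the fixed bucket with probability (5-1)/5 = 4/5, independently.
P(still missing after 9) = (4/5)^9 = 0.13422.

0.1342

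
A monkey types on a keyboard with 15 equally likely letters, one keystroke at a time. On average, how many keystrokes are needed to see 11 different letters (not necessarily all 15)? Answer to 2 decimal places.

18.52

With k distinct letters already seen, the next new one arrives after an expected 15/(15-k) keystrokes.
Sum over k = 0,...,10: E = 15/15 + 15/14 + 15/13 + ... + 15/6 + 15/5 = 18.523.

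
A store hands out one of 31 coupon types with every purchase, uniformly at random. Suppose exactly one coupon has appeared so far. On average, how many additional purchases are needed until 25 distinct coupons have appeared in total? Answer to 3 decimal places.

47.895

The wait to go from k to k+1 distinct coupons is geometric with mean 31/(31-k).
Sum over k = 1,...,24: E = 31/30 + 31/29 + 31/28 + ... + 31/8 + 31/7 = 47.8946.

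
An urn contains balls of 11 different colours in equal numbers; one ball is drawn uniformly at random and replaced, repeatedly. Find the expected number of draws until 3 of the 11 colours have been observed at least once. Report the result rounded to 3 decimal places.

Going from k to k+1 distinct takes a geometric number of draws with mean 11/(11-k).
Sum over k = 0,...,2: E = 11/11 + 11/10 + 11/9 = 3.3222.

3.322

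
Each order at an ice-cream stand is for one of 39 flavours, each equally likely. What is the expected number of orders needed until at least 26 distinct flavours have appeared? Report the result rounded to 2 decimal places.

41.86

With k distinct flavours already seen, the next new one arrives after an expected 39/(39-k) orders.
Sum over k = 0,...,25: E = 39/39 + 39/38 + 39/37 + ... + 39/15 + 39/14 = 41.863.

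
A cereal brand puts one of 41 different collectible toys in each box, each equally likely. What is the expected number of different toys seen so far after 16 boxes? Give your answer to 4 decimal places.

13.3814

For each toy, P(seen in 16 boxes) = 1 - (40/41)^16 = 0.32638.
By linearity of expectation, E[distinct seen] = 41·(1 - (40/41)^16) = 13.38138.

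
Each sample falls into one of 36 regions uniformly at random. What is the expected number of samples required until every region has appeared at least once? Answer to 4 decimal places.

150.2841

The wait to go from k to k+1 distinct regions is geometric with mean 36/(36-k).
E[T] = 36/36 + 36/35 + 36/34 + ... + 36/2 + 36/1 = 36·H_{36}.
H_{36} = 4.17456, so E[T] = 150.28413.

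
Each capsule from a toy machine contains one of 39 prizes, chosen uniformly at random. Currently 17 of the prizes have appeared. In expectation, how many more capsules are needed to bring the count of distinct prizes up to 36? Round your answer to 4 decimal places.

From k distinct to k+1 distinct takes on average 39/(39-k) capsules.
Sum over k = 17,...,35: E = 39/22 + 39/21 + 39/20 + ... + 39/5 + 39/4 = 72.44172.

72.4417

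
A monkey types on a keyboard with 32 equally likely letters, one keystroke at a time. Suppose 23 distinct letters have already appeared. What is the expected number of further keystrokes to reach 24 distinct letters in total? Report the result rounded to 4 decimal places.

3.5556

From k distinct to k+1 distinct takes on average 32/(32-k) keystrokes.
Only the k = 23 term is needed: E = 32/9 = 3.55556.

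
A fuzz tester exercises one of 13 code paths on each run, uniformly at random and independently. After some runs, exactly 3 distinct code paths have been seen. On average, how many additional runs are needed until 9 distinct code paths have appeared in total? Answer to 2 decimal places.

10.99

From k distinct to k+1 distinct takes on average 13/(13-k) runs.
Sum over k = 3,...,8: E = 13/10 + 13/9 + 13/8 + 13/7 + 13/6 + 13/5 = 10.993.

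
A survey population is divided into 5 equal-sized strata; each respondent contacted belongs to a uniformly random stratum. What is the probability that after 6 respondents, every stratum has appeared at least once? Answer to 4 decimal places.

By inclusion–exclusion over which strata are missing,
P(all seen) = Σ_{j=0}^{5} (-1)^j C(5,j)((5-j)/5)^6
= 1.00000 - 1.31072 + 0.46656 - 0.04096 + 0.00032 - 0.00000
= 0.11520.

0.1152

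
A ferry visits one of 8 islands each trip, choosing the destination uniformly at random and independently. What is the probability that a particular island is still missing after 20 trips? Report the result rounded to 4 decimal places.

0.0692

On each trip the fixed island fails to appear with probability 7/8.
P(still missing after 20) = (7/8)^20 = 0.06921.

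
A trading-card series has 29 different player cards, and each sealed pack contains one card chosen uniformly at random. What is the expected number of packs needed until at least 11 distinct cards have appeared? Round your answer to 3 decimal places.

With k distinct cards already seen, the next new one arrives after an expected 29/(29-k) packs.
Sum over k = 0,...,10: E = 29/29 + 29/28 + 29/27 + ... + 29/20 + 29/19 = 13.5298.

13.530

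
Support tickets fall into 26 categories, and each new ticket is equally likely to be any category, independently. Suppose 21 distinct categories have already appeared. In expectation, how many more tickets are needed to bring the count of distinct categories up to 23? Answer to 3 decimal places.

11.700

The wait to go from k to k+1 distinct categories is geometric with mean 26/(26-k).
Sum over k = 21,...,22: E = 26/5 + 26/4 = 11.7000.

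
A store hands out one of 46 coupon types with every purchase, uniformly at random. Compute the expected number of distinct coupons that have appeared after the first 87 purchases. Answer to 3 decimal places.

39.203

For each coupon, P(seen in 87 purchases) = 1 - (45/46)^87 = 0.8522.
By linearity of expectation, E[distinct seen] = 46·(1 - (45/46)^87) = 39.2030.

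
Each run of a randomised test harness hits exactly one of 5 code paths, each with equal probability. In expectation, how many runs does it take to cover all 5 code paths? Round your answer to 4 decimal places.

The wait to go from k to k+1 distinct code paths is geometric with mean 5/(5-k).
E[T] = 5/5 + 5/4 + 5/3 + 5/2 + 5/1 = 5·H_{5}.
H_{5} = 2.28333, so E[T] = 11.41667.

11.4167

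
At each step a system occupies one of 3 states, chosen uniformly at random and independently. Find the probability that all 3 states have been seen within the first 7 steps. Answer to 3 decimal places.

By inclusion–exclusion over which states are missing,
P(all seen) = Σ_{j=0}^{3} (-1)^j C(3,j)((3-j)/3)^7
= 1.0000 - 0.1756 + 0.0014 - 0.0000
= 0.8258.

0.826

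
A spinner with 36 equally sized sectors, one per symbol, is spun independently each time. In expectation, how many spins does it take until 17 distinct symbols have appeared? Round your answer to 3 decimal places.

22.566

With k distinct symbols already seen, the next new one arrives after an expected 36/(36-k) spins.
Sum over k = 0,...,16: E = 36/36 + 36/35 + 36/34 + ... + 36/21 + 36/20 = 22.5655.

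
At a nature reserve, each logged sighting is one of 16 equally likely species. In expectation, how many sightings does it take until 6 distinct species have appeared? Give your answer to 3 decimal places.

With k distinct species already seen, the next new one arrives after an expected 16/(16-k) sightings.
Sum over k = 0,...,5: E = 16/16 + 16/15 + 16/14 + 16/13 + 16/12 + 16/11 = 7.2282.

7.228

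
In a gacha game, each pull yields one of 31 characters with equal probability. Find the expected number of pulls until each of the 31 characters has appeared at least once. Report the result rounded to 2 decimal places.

After k distinct characters have appeared, the next pull gives a new one with probability (31-k)/31, so the expected wait for the (k+1)-th is 31/(31-k).
E[T] = 31/31 + 31/30 + 31/29 + ... + 31/2 + 31/1 = 31·H_{31}.
H_{31} = 4.027, so E[T] = 124.845.

124.84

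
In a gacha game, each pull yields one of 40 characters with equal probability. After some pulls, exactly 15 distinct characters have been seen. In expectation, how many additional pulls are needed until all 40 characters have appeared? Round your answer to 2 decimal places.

152.64

With k distinct characters already seen, the next new one takes an expected 40/(40-k) pulls.
Sum over k = 15,...,39: E = 40/25 + 40/24 + 40/23 + ... + 40/2 + 40/1 = 152.638.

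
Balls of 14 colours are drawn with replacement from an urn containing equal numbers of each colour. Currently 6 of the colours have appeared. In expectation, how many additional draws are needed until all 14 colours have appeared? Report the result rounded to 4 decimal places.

38.0500

With k distinct colours already seen, the next new one takes an expected 14/(14-k) draws.
Sum over k = 6,...,13: E = 14/8 + 14/7 + 14/6 + ... + 14/2 + 14/1 = 38.05000.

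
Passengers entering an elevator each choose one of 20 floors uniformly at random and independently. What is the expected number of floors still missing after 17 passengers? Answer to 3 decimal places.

8.362

For each floor, P(unseen after 17) = (19/20)^17 = 0.4181.
By linearity of expectation, E[unseen] = 20·(19/20)^17 = 8.3624.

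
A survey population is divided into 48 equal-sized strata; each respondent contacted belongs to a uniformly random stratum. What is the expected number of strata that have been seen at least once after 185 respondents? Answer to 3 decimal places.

For each stratum, P(seen in 185 respondents) = 1 - (47/48)^185 = 0.9797.
By linearity of expectation, E[distinct seen] = 48·(1 - (47/48)^185) = 47.0234.

47.023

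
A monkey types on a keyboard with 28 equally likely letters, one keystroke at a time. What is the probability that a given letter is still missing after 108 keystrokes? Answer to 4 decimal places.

On each keystroke the fixed letter fails to appear with probability 27/28.
P(still missing after 108) = (27/28)^108 = 0.01969.

0.0197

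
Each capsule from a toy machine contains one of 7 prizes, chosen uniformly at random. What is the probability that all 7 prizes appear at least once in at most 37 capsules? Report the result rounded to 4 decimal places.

Let A_i be the event that prize i is missing after 37 capsules. By inclusion–exclusion on the A_i,
P(all seen) = Σ_{j=0}^{7} (-1)^j C(7,j)((7-j)/7)^37
= 1.00000 - 0.02334 + 0.00008 - 0.00000 + 0.00000 - 0.00000 + 0.00000 - 0.00000
= 0.97674.

0.9767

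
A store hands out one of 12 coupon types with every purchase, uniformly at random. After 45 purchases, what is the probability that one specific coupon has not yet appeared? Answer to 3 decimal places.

Each purchase misses the fixed coupon with probability (12-1)/12 = 11/12, independently.
P(still missing after 45) = (11/12)^45 = 0.0199.

0.020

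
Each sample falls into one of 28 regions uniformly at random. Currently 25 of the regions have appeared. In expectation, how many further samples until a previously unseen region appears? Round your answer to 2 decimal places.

Each sample yields a new region with probability (28-25)/28 = 3/28, so the wait is geometric with mean 28/3.
E = 28/3 = 9.333.

9.33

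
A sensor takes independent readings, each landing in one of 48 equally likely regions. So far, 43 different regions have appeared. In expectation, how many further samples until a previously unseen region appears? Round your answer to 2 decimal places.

Each sample yields a new region with probability (48-43)/48 = 5/48, so the wait is geometric with mean 48/5.
E = 48/5 = 9.600.

9.60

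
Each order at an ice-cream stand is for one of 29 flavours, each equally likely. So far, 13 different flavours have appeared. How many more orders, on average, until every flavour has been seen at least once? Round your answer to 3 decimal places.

With k distinct flavours already seen, the next new one takes an expected 29/(29-k) orders.
Sum over k = 13,...,28: E = 29/16 + 29/15 + 29/14 + ... + 29/2 + 29/1 = 98.0411.

98.041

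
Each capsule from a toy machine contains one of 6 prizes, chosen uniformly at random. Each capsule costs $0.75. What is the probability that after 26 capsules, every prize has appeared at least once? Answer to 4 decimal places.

0.9480

By inclusion–exclusion over which prizes are missing,
P(all seen) = Σ_{j=0}^{6} (-1)^j C(6,j)((6-j)/6)^26
= 1.00000 - 0.05241 + 0.00040 - 0.00000 + 0.00000 - 0.00000 + 0.00000
= 0.94798.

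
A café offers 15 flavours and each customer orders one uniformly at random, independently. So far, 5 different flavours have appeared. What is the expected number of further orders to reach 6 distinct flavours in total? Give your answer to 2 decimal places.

1.50

With k distinct flavours already seen, the next new one takes an expected 15/(15-k) orders.
Only the k = 5 term is needed: E = 15/10 = 1.500.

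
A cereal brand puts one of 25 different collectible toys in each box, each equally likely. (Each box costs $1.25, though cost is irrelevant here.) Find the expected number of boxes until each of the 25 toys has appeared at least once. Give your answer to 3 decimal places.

95.399

Split into phases: going from k distinct to k+1 distinct takes on average 25/(25-k) boxes.
E[T] = 25/25 + 25/24 + 25/23 + ... + 25/2 + 25/1 = 25·H_{25}.
H_{25} = 3.8160, so E[T] = 95.3990.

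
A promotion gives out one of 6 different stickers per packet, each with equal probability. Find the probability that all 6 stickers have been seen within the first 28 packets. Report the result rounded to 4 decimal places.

By inclusion–exclusion over which stickers are missing,
P(all seen) = Σ_{j=0}^{6} (-1)^j C(6,j)((6-j)/6)^28
= 1.00000 - 0.03640 + 0.00018 - 0.00000 + 0.00000 - 0.00000 + 0.00000
= 0.96378.

0.9638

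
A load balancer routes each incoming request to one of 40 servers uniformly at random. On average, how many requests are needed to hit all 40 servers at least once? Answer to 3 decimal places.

171.142

The wait to go from k to k+1 distinct servers is geometric with mean 40/(40-k).
E[T] = 40/40 + 40/39 + 40/38 + ... + 40/2 + 40/1 = 40·H_{40}.
H_{40} = 4.2785, so E[T] = 171.1417.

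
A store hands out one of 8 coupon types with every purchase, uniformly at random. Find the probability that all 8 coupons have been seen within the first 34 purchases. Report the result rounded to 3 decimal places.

Let A_i be the event that coupon i is missing after 34 purchases. By inclusion–exclusion on the A_i,
P(all seen) = Σ_{j=0}^{8} (-1)^j C(8,j)((8-j)/8)^34
= 1.0000 - 0.0854 + 0.0016 - 0.0000 + 0.0000 - 0.0000 + 0.0000 - 0.0000 + 0.0000
= 0.9162.

0.916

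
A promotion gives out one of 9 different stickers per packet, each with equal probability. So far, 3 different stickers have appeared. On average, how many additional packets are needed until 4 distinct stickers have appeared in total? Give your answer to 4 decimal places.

The wait to go from k to k+1 distinct stickers is geometric with mean 9/(9-k).
Only the k = 3 term is needed: E = 9/6 = 1.50000.

1.5000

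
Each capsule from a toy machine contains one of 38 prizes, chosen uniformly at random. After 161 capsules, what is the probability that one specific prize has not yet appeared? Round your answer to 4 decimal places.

On each capsule the fixed prize fails to appear with probability 37/38.
P(still missing after 161) = (37/38)^161 = 0.01366.

0.0137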